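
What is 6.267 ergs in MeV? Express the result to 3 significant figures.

3.91e+6 MeV

1 erg = 624151 megaelectronvolts.
6.267 × 624151 ≈ 3.91e+6 MeV.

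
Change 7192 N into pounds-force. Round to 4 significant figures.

1 N = 0.224809 lbf.
Then 7192 × 0.224809 ≈ 1617 lbf.

1617 lbf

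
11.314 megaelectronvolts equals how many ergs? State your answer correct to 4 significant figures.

1.813 × 10^-5 erg

1 MeV = 1.60218 × 10^-6 ergs.
So 11.314 × 1.60218 × 10^-6 ≈ 1.813 × 10^-5 erg.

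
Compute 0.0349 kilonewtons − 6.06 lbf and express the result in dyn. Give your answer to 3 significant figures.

0.0349 kN = 3.49000 × 10^6 dyn and 6.06 lbf = 2.69562 × 10^6 dyn.
3.49000 × 10^6 − 2.69562 × 10^6 ≈ 794000 dyn.

794000 dynes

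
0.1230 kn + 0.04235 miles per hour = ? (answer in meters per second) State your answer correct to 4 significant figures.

0.08221 meters per second

0.1230 kn = 0.0632767 m/s and 0.04235 mph = 0.0189321 m/s.
0.0632767 + 0.0189321 ≈ 0.08221 m/s.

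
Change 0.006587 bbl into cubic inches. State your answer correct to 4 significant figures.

1 oil barrel = 9702.00 in³.
So 0.006587 × 9702.00 ≈ 63.91 in³.

63.91 in³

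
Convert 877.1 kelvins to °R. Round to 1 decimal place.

°R = K × 9/5.
Applying the formula gives 1578.8 °R.

1578.8 degrees Rankine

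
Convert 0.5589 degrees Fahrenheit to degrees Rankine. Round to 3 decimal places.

°R = °F + 459.67.
Applying the formula gives 460.229 °R.

460.229 degrees Rankine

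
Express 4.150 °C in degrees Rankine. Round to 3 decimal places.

499.140 degrees Rankine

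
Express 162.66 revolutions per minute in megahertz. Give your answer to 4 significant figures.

1 rpm = 1.66667 × 10^-8 megahertz.
Then 162.66 × 1.66667 × 10^-8 ≈ 2.711 × 10^-6 MHz.

2.711 × 10^-6 MHz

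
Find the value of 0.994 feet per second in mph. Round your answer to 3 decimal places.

0.678 mph

1 ft/s = 0.681818 miles per hour.
Thus 0.994 × 0.681818 ≈ 0.678 mph.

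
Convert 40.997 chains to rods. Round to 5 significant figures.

163.99 rod

1 chain = 4.00000 rod.
40.997 × 4.00000 ≈ 163.99 rod.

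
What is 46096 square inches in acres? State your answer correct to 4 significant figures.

0.007349 acre

1 square inch = 1.59423 × 10^-7 acre.
So 46096 × 1.59423 × 10^-7 ≈ 0.007349 acre.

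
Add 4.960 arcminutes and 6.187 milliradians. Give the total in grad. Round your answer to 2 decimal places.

0.49 gradians

4.960 arcmin = 0.0918519 grad and 6.187 mrad = 0.393877 grad.
0.0918519 + 0.393877 ≈ 0.49 grad.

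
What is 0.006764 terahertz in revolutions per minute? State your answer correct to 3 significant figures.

1 terahertz = 6.00000e+13 rpm.
Thus 0.006764 × 6.00000e+13 ≈ 4.06e+11 rpm.

4.06e+11 rpm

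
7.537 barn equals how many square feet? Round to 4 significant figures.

1 barn = 1.07639 × 10^-27 ft².
7.537 × 1.07639 × 10^-27 ≈ 8.113 × 10^-27 ft².

8.113 × 10^-27 ft²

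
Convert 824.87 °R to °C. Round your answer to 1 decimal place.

°R = (°C + 273.15) × 9/5.
Applying the formula gives 185.1 °C.

185.1 degrees Celsius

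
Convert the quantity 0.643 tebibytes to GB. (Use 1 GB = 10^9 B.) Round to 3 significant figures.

1 tebibyte = 1099.51 GB.
Thus 0.643 × 1099.51 ≈ 707 GB.

707 GB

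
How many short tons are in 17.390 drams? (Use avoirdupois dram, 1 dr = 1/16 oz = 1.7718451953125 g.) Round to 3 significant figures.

3.40e-5 short tons

1 dram = 1.953125e-6 short ton.
So 17.390 × 1.953125e-6 ≈ 3.40e-5 short ton.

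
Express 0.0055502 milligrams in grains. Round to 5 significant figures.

1 milligram = 0.0154324 gr.
Thus 0.0055502 × 0.0154324 ≈ 8.5653e-5 gr.

8.5653e-5 grains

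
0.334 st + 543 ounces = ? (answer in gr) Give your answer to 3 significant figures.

270000 grains

0.334 st = 32732.00 gr and 543 oz = 237562.5 gr.
32732.00 + 237562.5 ≈ 270000 gr.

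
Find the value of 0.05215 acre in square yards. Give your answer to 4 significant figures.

252.4 square yards

1 acre = 4840.00 yd².
Then 0.05215 × 4840.00 ≈ 252.4 yd².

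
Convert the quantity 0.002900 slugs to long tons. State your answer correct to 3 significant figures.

1 slug = 0.0143634 long tons.
So 0.002900 × 0.0143634 ≈ 4.17e-5 long ton.

4.17e-5 long ton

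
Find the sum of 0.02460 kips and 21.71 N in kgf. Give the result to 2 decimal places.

0.02460 kip = 11.1584 kgf and 21.71 N = 2.21380 kgf.
11.1584 + 2.21380 ≈ 13.37 kgf.

13.37 kgf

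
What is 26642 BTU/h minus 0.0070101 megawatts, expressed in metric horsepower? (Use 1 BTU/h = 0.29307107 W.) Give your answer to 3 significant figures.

1.08 PS

26642 BTU/h = 10.6159 PS and 0.0070101 MW = 9.53108 PS.
10.6159 − 9.53108 ≈ 1.08 PS.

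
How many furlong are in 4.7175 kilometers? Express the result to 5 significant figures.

23.451 furlongs

1 kilometer = 4.97097 furlong.
So 4.7175 × 4.97097 ≈ 23.451 furlong.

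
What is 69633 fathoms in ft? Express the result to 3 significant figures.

418000 ft

1 fathom = 6.00000 feet.
Then 69633 × 6.00000 ≈ 418000 ft.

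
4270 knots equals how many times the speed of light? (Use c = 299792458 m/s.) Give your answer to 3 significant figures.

7.33e-6 c

1 kn = 1.71600e-9 c.
So 4270 × 1.71600e-9 ≈ 7.33e-6 c.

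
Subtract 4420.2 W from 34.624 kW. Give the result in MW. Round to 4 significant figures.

0.03020 megawatts

34.624 kW = 0.0346240 MW and 4420.2 W = 0.00442020 MW.
0.0346240 − 0.00442020 ≈ 0.03020 MW.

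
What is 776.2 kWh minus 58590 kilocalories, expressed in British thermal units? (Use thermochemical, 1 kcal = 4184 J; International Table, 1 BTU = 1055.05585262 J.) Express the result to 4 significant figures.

2.416e+6 British thermal units

776.2 kWh = 2.64850e+6 BTU and 58590 kcal = 232348 BTU.
2.64850e+6 − 232348 ≈ 2.416e+6 BTU.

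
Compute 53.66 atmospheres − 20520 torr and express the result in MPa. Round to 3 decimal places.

2.701 MPa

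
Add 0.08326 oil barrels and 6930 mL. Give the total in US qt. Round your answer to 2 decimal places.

0.08326 bbl = 13.9877 US qt and 6930 mL = 7.32285 US qt.
13.9877 + 7.32285 ≈ 21.31 US qt.

21.31 US quarts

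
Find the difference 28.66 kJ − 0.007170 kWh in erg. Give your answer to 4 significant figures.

2.848 × 10^10 erg

28.66 kJ = 2.86600 × 10^11 erg and 0.007170 kWh = 2.58120 × 10^11 erg.
2.86600 × 10^11 − 2.58120 × 10^11 ≈ 2.848 × 10^10 erg.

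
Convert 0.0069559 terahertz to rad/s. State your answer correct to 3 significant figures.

4.37e+10 rad/s

1 terahertz = 6.28319e+12 rad/s.
So 0.0069559 × 6.28319e+12 ≈ 4.37e+10 rad/s.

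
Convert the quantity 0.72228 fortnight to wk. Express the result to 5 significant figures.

1.4446 wk

1 fortnight = 2.00000 weeks.
0.72228 × 2.00000 ≈ 1.4446 wk.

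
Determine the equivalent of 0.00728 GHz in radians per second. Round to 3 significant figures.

4.57 × 10^7 rad/s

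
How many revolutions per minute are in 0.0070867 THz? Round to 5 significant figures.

1 terahertz = 6.00000e+13 revolutions per minute.
Thus 0.0070867 × 6.00000e+13 ≈ 4.2520e+11 rpm.

4.2520e+11 rpm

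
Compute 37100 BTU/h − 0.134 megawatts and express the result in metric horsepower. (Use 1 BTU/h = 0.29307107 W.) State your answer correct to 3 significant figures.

37100 BTU/h = 14.7831 PS and 0.134 MW = 182.189 PS.
14.7831 − 182.189 ≈ -167 PS.

-167 metric horsepower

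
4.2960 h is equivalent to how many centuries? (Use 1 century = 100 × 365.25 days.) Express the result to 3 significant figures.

1 hour = 1.14077 × 10^-6 centuries.
So 4.2960 × 1.14077 × 10^-6 ≈ 4.90 × 10^-6 century.

4.90 × 10^-6 century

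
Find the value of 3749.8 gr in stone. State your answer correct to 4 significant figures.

1 gr = 1.02041 × 10^-5 stone.
Then 3749.8 × 1.02041 × 10^-5 ≈ 0.03826 st.

0.03826 st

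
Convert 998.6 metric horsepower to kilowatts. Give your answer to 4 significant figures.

734.5 kilowatts

1 metric horsepower = 0.735499 kilowatts.
Then 998.6 × 0.735499 ≈ 734.5 kW.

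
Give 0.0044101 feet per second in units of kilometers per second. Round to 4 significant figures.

1 foot per second = 0.000304800 km/s.
Thus 0.0044101 × 0.000304800 ≈ 1.344e-6 km/s.

1.344e-6 kilometers per second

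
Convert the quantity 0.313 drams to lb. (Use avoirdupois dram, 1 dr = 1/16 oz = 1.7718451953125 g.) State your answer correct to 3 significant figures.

0.00122 lb

1 dram = 0.00390625 pounds.
So 0.313 × 0.00390625 ≈ 0.00122 lb.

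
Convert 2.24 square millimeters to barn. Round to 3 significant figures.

1 mm² = 1.00000e+22 barn.
So 2.24 × 1.00000e+22 ≈ 2.24e+22 barn.

2.24e+22 barns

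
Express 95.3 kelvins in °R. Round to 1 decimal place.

°R = K × 9/5.
Applying the formula gives 171.5 °R.

171.5 °R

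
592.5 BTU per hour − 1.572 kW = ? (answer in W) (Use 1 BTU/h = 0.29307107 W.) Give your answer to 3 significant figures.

-1400 W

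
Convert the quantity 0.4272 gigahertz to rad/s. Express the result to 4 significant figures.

2.684e+9 rad/s

1 gigahertz = 6.28319e+9 radians per second.
0.4272 × 6.28319e+9 ≈ 2.684e+9 rad/s.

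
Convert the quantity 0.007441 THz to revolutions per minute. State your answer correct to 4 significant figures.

4.465e+11 revolutions per minute

1 THz = 6.00000e+13 revolutions per minute.
Then 0.007441 × 6.00000e+13 ≈ 4.465e+11 rpm.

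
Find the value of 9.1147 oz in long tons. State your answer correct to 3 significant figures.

0.000254 long tons

1 ounce = 2.79018e-5 long tons.
Then 9.1147 × 2.79018e-5 ≈ 0.000254 long ton.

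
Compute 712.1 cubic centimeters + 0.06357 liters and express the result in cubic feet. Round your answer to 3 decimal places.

0.027 ft³

712.1 cm³ = 0.0251476 ft³ and 0.06357 L = 0.00224495 ft³.
0.0251476 + 0.00224495 ≈ 0.027 ft³.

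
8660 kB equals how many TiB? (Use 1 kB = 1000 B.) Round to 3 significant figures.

7.88e-6 tebibytes

1 kilobyte = 9.09495e-10 TiB.
8660 × 9.09495e-10 ≈ 7.88e-6 TiB.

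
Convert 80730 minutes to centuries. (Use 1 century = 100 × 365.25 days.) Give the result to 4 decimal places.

0.0015 centuries

1 min = 1.90129 × 10^-8 centuries.
Thus 80730 × 1.90129 × 10^-8 ≈ 0.0015 century.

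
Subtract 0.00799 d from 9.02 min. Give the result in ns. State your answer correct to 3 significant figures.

-1.49 × 10^11 nanoseconds

9.02 min = 5.41200 × 10^11 ns and 0.00799 d = 6.90336 × 10^11 ns.
5.41200 × 10^11 − 6.90336 × 10^11 ≈ -1.49 × 10^11 ns.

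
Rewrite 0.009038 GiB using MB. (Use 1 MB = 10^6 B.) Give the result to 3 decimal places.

9.704 megabytes

1 gibibyte = 1073.74 MB.
Thus 0.009038 × 1073.74 ≈ 9.704 MB.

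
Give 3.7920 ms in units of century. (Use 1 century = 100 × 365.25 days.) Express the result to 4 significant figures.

1.202e-12 century

1 ms = 3.16881e-13 century.
So 3.7920 × 3.16881e-13 ≈ 1.202e-12 century.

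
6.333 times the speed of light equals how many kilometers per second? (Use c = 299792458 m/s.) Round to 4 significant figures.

1 c = 299792 kilometers per second.
6.333 × 299792 ≈ 1.899 × 10^6 km/s.

1.899 × 10^6 km/s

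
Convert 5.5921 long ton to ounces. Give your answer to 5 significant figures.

200420 ounces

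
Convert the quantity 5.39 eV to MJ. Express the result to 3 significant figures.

1 eV = 1.60218 × 10^-25 megajoules.
Then 5.39 × 1.60218 × 10^-25 ≈ 8.64 × 10^-25 MJ.

8.64 × 10^-25 MJ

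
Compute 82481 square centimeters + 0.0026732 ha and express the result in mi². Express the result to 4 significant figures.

1.351e-5 mi²

82481 cm² = 3.18461e-6 mi² and 0.0026732 ha = 1.03213e-5 mi².
3.18461e-6 + 1.03213e-5 ≈ 1.351e-5 mi².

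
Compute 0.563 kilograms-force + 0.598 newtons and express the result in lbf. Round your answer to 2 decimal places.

1.38 lbf

0.563 kgf = 1.24120 lbf and 0.598 N = 0.134436 lbf.
1.24120 + 0.134436 ≈ 1.38 lbf.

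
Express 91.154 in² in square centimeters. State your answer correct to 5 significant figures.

588.09 square centimeters

1 square inch = 6.45160 cm².
So 91.154 × 6.45160 ≈ 588.09 cm².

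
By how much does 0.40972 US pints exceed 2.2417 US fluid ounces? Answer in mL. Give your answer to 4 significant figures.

127.6 milliliters

0.40972 US pt = 193.870 mL and 2.2417 US fl oz = 66.2950 mL.
193.870 − 66.2950 ≈ 127.6 mL.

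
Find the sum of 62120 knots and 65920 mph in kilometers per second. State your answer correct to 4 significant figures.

62120 kn = 31.9573 km/s and 65920 mph = 29.4689 km/s.
31.9573 + 29.4689 ≈ 61.43 km/s.

61.43 kilometers per second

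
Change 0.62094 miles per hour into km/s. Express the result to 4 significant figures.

1 mph = 0.000447040 km/s.
So 0.62094 × 0.000447040 ≈ 0.0002776 km/s.

0.0002776 kilometers per second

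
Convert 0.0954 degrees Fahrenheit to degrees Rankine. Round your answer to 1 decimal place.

459.8 degrees Rankine

°R = °F + 459.67.
Applying the formula gives 459.8 °R.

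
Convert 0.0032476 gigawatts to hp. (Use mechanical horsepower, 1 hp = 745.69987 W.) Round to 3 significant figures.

1 gigawatt = 1.34102 × 10^6 horsepower.
0.0032476 × 1.34102 × 10^6 ≈ 4360 hp.

4360 hp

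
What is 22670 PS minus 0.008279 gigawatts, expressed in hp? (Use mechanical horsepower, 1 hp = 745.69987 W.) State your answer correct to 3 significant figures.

22670 PS = 22359.9 hp and 0.008279 GW = 11102.3 hp.
22359.9 − 11102.3 ≈ 11300 hp.

11300 horsepower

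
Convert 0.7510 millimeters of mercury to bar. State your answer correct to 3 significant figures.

0.00100 bar

1 millimeter of mercury = 0.00133322 bar.
Then 0.7510 × 0.00133322 ≈ 0.00100 bar.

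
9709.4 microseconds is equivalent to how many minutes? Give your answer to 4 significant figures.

0.0001618 minutes

1 microsecond = 1.66667e-8 min.
So 9709.4 × 1.66667e-8 ≈ 0.0001618 min.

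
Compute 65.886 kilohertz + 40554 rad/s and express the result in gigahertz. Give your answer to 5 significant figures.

7.2340e-5 gigahertz

65.886 kHz = 6.58860e-5 GHz and 40554 rad/s = 6.45437e-6 GHz.
6.58860e-5 + 6.45437e-6 ≈ 7.2340e-5 GHz.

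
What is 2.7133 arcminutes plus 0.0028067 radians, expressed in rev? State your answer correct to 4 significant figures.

2.7133 arcmin = 0.000125616 rev and 0.0028067 rad = 0.000446700 rev.
0.000125616 + 0.000446700 ≈ 0.0005723 rev.

0.0005723 rev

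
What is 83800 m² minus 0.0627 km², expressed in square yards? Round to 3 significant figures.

83800 m² = 100224 yd² and 0.0627 km² = 74988.6 yd².
100224 − 74988.6 ≈ 25200 yd².

25200 yd²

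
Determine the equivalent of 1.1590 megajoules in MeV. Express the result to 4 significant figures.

7.234 × 10^18 megaelectronvolts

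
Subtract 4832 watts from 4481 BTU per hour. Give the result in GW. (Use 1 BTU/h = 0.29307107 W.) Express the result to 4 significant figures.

-3.519 × 10^-6 gigawatts

4481 BTU/h = 1.31325 × 10^-6 GW and 4832 W = 4.83200 × 10^-6 GW.
1.31325 × 10^-6 − 4.83200 × 10^-6 ≈ -3.519 × 10^-6 GW.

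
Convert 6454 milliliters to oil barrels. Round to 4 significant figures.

1 milliliter = 6.28981e-6 oil barrels.
Thus 6454 × 6.28981e-6 ≈ 0.04059 bbl.

0.04059 oil barrels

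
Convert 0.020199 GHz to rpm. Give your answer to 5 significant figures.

1.2119e+9 revolutions per minute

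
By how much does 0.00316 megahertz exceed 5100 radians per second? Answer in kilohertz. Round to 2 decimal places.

0.00316 MHz = 3.16000 kHz and 5100 rad/s = 0.811690 kHz.
3.16000 − 0.811690 ≈ 2.35 kHz.

2.35 kilohertz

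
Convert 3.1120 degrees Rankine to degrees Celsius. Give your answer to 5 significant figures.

-271.42 °C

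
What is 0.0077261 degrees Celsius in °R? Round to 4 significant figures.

491.7 °R

°R = (°C + 273.15) × 9/5.
Applying the formula gives 491.7 °R.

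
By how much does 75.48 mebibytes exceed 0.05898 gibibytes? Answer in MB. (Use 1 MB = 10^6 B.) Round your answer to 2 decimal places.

15.82 MB

75.48 MiB = 79.1465 MB and 0.05898 GiB = 63.3293 MB.
79.1465 − 63.3293 ≈ 15.82 MB.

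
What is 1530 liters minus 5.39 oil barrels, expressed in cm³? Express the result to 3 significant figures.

673000 cm³

1530 L = 1.53000e+6 cm³ and 5.39 bbl = 856942 cm³.
1.53000e+6 − 856942 ≈ 673000 cm³.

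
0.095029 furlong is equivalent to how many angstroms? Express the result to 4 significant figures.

1 furlong = 2.01168 × 10^12 angstroms.
Then 0.095029 × 2.01168 × 10^12 ≈ 1.912 × 10^11 Å.

1.912 × 10^11 Å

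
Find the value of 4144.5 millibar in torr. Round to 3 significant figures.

3110 torr

1 mbar = 0.750062 torr.
So 4144.5 × 0.750062 ≈ 3110 torr.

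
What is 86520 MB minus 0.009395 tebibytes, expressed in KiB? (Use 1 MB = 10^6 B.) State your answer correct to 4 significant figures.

86520 MB = 8.44922e+7 KiB and 0.009395 TiB = 1.00878e+7 KiB.
8.44922e+7 − 1.00878e+7 ≈ 7.440e+7 KiB.

7.440e+7 KiB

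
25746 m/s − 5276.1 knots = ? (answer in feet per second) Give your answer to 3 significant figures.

75600 ft/s

25746 m/s = 84468.5 ft/s and 5276.1 kn = 8905.05 ft/s.
84468.5 − 8905.05 ≈ 75600 ft/s.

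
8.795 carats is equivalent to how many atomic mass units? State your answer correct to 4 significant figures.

1.059e+24 u

1 carat = 1.20443e+23 u.
Thus 8.795 × 1.20443e+23 ≈ 1.059e+24 u.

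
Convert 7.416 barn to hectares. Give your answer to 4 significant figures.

1 barn = 1.00000 × 10^-32 ha.
7.416 × 1.00000 × 10^-32 ≈ 7.416 × 10^-32 ha.

7.416 × 10^-32 ha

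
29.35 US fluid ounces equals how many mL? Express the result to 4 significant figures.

868.0 milliliters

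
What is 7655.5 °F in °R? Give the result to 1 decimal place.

°R = °F + 459.67.
Applying the formula gives 8115.2 °R.

8115.2 degrees Rankine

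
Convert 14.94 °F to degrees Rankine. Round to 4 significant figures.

474.6 degrees Rankine

°R = °F + 459.67.
Applying the formula gives 474.6 °R.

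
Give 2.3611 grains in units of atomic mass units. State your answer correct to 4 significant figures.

9.214e+22 u

1 gr = 3.90228e+22 u.
Thus 2.3611 × 3.90228e+22 ≈ 9.214e+22 u.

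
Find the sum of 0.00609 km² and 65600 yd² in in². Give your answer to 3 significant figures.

0.00609 km² = 9.43952 × 10^6 in² and 65600 yd² = 8.50176 × 10^7 in².
9.43952 × 10^6 + 8.50176 × 10^7 ≈ 9.45 × 10^7 in².

9.45 × 10^7 in²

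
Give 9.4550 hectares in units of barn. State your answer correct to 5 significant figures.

9.4550 × 10^32 barn

1 ha = 1.00000 × 10^32 barn.
9.4550 × 1.00000 × 10^32 ≈ 9.4550 × 10^32 barn.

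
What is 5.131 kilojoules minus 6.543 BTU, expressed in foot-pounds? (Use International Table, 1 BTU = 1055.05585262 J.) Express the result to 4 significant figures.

-1307 ft·lbf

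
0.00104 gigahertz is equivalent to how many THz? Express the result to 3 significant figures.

1.04 × 10^-6 THz

1 GHz = 0.00100000 terahertz.
Thus 0.00104 × 0.00100000 ≈ 1.04 × 10^-6 THz.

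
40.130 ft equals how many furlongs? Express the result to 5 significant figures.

1 foot = 0.00151515 furlongs.
40.130 × 0.00151515 ≈ 0.060803 furlong.

0.060803 furlong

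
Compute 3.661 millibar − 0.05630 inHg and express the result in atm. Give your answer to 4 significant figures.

0.001732 atm

3.661 mbar = 0.00361313 atm and 0.05630 inHg = 0.00188161 atm.
0.00361313 − 0.00188161 ≈ 0.001732 atm.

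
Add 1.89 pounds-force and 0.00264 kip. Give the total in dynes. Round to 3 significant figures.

2.02 × 10^6 dyn

1.89 lbf = 840714 dyn and 0.00264 kip = 1.17433 × 10^6 dyn.
840714 + 1.17433 × 10^6 ≈ 2.02 × 10^6 dyn.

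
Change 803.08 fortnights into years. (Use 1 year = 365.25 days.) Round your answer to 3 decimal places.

1 fortnight = 0.0383299 yr.
Thus 803.08 × 0.0383299 ≈ 30.782 yr.

30.782 yr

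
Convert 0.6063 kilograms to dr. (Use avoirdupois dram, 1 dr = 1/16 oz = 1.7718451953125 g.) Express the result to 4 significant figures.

1 kg = 564.383 drams.
0.6063 × 564.383 ≈ 342.2 dr.

342.2 drams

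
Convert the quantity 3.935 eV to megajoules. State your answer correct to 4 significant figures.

1 electronvolt = 1.60218 × 10^-25 MJ.
Then 3.935 × 1.60218 × 10^-25 ≈ 6.305 × 10^-25 MJ.

6.305 × 10^-25 MJ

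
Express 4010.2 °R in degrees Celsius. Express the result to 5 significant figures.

1954.7 °C

°R = (°C + 273.15) × 9/5.
Applying the formula gives 1954.7 °C.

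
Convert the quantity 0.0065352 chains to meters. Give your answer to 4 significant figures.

0.1315 m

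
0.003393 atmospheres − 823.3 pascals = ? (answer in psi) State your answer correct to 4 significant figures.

0.003393 atm = 0.0498634 psi and 823.3 Pa = 0.119410 psi.
0.0498634 − 0.119410 ≈ -0.06955 psi.

-0.06955 psi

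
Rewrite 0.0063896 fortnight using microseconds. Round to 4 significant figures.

7.729e+9 microseconds

1 fortnight = 1.20960e+12 μs.
0.0063896 × 1.20960e+12 ≈ 7.729e+9 μs.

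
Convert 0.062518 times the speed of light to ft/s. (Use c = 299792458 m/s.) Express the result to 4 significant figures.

6.149e+7 ft/s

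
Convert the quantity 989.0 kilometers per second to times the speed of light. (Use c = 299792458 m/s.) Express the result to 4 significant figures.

1 kilometer per second = 3.33564 × 10^-6 c.
Thus 989.0 × 3.33564 × 10^-6 ≈ 0.003299 c.

0.003299 c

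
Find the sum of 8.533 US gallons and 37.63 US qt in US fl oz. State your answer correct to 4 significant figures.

8.533 US gal = 1092.22 US fl oz and 37.63 US qt = 1204.16 US fl oz.
1092.22 + 1204.16 ≈ 2296 US fl oz.

2296 US fl oz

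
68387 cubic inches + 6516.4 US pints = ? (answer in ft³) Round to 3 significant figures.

68387 in³ = 39.5758 ft³ and 6516.4 US pt = 108.889 ft³.
39.5758 + 108.889 ≈ 148 ft³.

148 cubic feet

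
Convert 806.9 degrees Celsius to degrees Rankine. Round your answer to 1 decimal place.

1944.1 degrees Rankine

°R = (°C + 273.15) × 9/5.
Applying the formula gives 1944.1 °R.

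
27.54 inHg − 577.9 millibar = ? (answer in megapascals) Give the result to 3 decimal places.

0.035 MPa

27.54 inHg = 0.0932611 MPa and 577.9 mbar = 0.0577900 MPa.
0.0932611 − 0.0577900 ≈ 0.035 MPa.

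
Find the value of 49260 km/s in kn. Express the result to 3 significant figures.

1 km/s = 1943.84 knots.
So 49260 × 1943.84 ≈ 9.58 × 10^7 kn.

9.58 × 10^7 kn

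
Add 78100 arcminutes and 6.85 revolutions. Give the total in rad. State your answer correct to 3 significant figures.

78100 arcmin = 22.7184 rad and 6.85 rev = 43.0398 rad.
22.7184 + 43.0398 ≈ 65.8 rad.

65.8 radians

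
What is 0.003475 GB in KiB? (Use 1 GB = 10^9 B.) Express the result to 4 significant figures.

1 gigabyte = 976562.5 KiB.
Thus 0.003475 × 976562.5 ≈ 3394 KiB.

3394 kibibytes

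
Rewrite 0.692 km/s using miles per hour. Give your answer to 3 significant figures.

1 km/s = 2236.94 mph.
0.692 × 2236.94 ≈ 1550 mph.

1550 miles per hour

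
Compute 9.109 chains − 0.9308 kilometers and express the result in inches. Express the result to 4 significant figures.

-29430 inches

9.109 chain = 7214.33 in and 0.9308 km = 36645.7 in.
7214.33 − 36645.7 ≈ -29430 in.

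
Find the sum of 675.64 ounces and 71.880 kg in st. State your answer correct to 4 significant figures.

14.34 st

675.64 oz = 3.01625 st and 71.880 kg = 11.3192 st.
3.01625 + 11.3192 ≈ 14.34 st.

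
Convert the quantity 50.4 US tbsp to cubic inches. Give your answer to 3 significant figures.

45.5 cubic inches

1 US tbsp = 0.902344 in³.
Then 50.4 × 0.902344 ≈ 45.5 in³.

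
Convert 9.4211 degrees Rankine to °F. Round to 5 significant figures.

-450.25 °F

°R = °F + 459.67.
Applying the formula gives -450.25 °F.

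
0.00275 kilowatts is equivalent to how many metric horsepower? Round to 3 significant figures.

1 kW = 1.35962 metric horsepower.
So 0.00275 × 1.35962 ≈ 0.00374 PS.

0.00374 PS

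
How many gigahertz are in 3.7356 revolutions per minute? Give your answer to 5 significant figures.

6.2260e-11 gigahertz

1 revolution per minute = 1.66667e-11 gigahertz.
So 3.7356 × 1.66667e-11 ≈ 6.2260e-11 GHz.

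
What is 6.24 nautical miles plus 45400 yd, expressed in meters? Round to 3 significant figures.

53100 meters

6.24 nmi = 11556.5 m and 45400 yd = 41513.8 m.
11556.5 + 41513.8 ≈ 53100 m.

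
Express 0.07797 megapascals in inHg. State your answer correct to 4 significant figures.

23.02 inHg

1 MPa = 295.300 inHg.
Then 0.07797 × 295.300 ≈ 23.02 inHg.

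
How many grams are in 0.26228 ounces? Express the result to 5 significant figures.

7.4355 g

1 oz = 28.3495 grams.
So 0.26228 × 28.3495 ≈ 7.4355 g.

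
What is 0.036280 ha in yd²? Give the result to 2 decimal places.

433.91 yd²

1 ha = 11959.9 yd².
So 0.036280 × 11959.9 ≈ 433.91 yd².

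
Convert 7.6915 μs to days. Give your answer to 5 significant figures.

8.9022e-11 d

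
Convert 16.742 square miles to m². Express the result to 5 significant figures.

4.3362e+7 m²

1 square mile = 2.58999e+6 m².
So 16.742 × 2.58999e+6 ≈ 4.3362e+7 m².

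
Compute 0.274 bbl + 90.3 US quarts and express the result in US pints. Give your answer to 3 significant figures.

273 US pt

0.274 bbl = 92.0640 US pt and 90.3 US qt = 180.600 US pt.
92.0640 + 180.600 ≈ 273 US pt.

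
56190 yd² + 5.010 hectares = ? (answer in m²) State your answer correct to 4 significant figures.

97080 square meters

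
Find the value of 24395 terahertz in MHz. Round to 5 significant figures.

1 terahertz = 1.00000 × 10^6 MHz.
Thus 24395 × 1.00000 × 10^6 ≈ 2.4395 × 10^10 MHz.

2.4395 × 10^10 megahertz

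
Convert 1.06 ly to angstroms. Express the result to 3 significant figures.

1 light-year = 9.46073e+25 angstroms.
Thus 1.06 × 9.46073e+25 ≈ 1.00e+26 Å.

1.00e+26 Å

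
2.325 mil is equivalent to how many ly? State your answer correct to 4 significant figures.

6.242e-21 light-years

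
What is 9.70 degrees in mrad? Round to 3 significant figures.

169 milliradians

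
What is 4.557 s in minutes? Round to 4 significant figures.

1 s = 0.0166667 min.
4.557 × 0.0166667 ≈ 0.07595 min.

0.07595 min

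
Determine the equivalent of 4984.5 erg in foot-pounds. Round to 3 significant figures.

0.000368 ft·lbf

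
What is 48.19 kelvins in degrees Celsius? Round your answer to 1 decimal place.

-225.0 °C

K = °C + 273.15.
Applying the formula gives -225.0 °C.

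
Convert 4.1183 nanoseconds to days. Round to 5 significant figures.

4.7666e-14 days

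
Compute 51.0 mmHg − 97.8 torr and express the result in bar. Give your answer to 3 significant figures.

51.0 mmHg = 0.0679944 bar and 97.8 torr = 0.130389 bar.
0.0679944 − 0.130389 ≈ -0.0624 bar.

-0.0624 bar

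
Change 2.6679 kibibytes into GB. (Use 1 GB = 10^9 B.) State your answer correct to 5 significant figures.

1 KiB = 1.02400 × 10^-6 GB.
2.6679 × 1.02400 × 10^-6 ≈ 2.7319 × 10^-6 GB.

2.7319 × 10^-6 GB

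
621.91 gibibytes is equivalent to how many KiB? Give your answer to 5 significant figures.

6.5212e+8 kibibytes

1 GiB = 1.04858e+6 KiB.
Thus 621.91 × 1.04858e+6 ≈ 6.5212e+8 KiB.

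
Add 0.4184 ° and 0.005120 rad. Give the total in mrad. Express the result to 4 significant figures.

12.42 mrad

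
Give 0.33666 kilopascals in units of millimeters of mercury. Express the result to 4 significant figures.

1 kilopascal = 7.50062 mmHg.
Then 0.33666 × 7.50062 ≈ 2.525 mmHg.

2.525 millimeters of mercury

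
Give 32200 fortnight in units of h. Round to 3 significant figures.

1 fortnight = 336.000 h.
32200 × 336.000 ≈ 1.08 × 10^7 h.

1.08 × 10^7 h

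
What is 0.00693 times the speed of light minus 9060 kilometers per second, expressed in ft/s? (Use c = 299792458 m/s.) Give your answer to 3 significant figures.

-2.29 × 10^7 ft/s

0.00693 c = 6.81615 × 10^6 ft/s and 9060 km/s = 2.97244 × 10^7 ft/s.
6.81615 × 10^6 − 2.97244 × 10^7 ≈ -2.29 × 10^7 ft/s.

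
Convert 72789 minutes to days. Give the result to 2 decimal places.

50.55 d

1 minute = 0.000694444 days.
So 72789 × 0.000694444 ≈ 50.55 d.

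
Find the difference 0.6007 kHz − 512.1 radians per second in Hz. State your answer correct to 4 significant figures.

0.6007 kHz = 600.700 Hz and 512.1 rad/s = 81.5032 Hz.
600.700 − 81.5032 ≈ 519.2 Hz.

519.2 Hz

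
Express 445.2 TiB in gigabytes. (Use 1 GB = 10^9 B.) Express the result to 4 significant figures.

489500 GB

1 tebibyte = 1099.51 GB.
445.2 × 1099.51 ≈ 489500 GB.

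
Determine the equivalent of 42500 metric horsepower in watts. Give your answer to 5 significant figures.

3.1259 × 10^7 W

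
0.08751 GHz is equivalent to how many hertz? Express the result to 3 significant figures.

8.75 × 10^7 Hz

1 gigahertz = 1.00000 × 10^9 hertz.
So 0.08751 × 1.00000 × 10^9 ≈ 8.75 × 10^7 Hz.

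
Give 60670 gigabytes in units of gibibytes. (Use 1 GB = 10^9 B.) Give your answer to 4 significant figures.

1 GB = 0.931323 GiB.
60670 × 0.931323 ≈ 56500 GiB.

56500 gibibytes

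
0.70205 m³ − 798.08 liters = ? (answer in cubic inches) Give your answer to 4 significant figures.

-5860 cubic inches

0.70205 m³ = 42841.7 in³ and 798.08 L = 48701.8 in³.
42841.7 − 48701.8 ≈ -5860 in³.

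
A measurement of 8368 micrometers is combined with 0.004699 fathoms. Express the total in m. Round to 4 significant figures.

0.01696 meters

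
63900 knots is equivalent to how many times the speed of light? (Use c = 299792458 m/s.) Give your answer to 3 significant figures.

0.000110 c

1 knot = 1.71600e-9 c.
Then 63900 × 1.71600e-9 ≈ 0.000110 c.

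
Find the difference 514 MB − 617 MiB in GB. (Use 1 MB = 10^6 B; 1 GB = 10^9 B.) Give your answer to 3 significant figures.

514 MB = 0.514000 GB and 617 MiB = 0.646971 GB.
0.514000 − 0.646971 ≈ -0.133 GB.

-0.133 GB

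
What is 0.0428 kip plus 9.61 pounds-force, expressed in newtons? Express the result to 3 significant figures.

233 N

0.0428 kip = 190.384 N and 9.61 lbf = 42.7474 N.
190.384 + 42.7474 ≈ 233 N.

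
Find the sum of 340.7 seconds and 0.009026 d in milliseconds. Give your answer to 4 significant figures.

1.121 × 10^6 ms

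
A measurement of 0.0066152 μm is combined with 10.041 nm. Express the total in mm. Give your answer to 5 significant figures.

0.0066152 μm = 6.61520e-6 mm and 10.041 nm = 1.00410e-5 mm.
6.61520e-6 + 1.00410e-5 ≈ 1.6656e-5 mm.

1.6656e-5 millimeters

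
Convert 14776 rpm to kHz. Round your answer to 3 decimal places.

1 rpm = 1.66667e-5 kHz.
14776 × 1.66667e-5 ≈ 0.246 kHz.

0.246 kHz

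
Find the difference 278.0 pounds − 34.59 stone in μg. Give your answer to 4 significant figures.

-9.356e+10 micrograms

278.0 lb = 1.26099e+11 μg and 34.59 st = 2.19657e+11 μg.
1.26099e+11 − 2.19657e+11 ≈ -9.356e+10 μg.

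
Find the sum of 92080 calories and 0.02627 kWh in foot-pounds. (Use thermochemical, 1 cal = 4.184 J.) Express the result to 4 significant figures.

92080 cal = 284155 ft·lbf and 0.02627 kWh = 69752.7 ft·lbf.
284155 + 69752.7 ≈ 353900 ft·lbf.

353900 ft·lbf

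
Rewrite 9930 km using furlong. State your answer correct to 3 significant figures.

1 km = 4.97097 furlong.
Thus 9930 × 4.97097 ≈ 49400 furlong.

49400 furlong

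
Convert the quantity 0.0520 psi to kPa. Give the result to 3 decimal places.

1 pound per square inch = 6.89476 kPa.
0.0520 × 6.89476 ≈ 0.359 kPa.

0.359 kilopascals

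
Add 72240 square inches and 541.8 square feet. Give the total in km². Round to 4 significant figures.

9.694 × 10^-5 square kilometers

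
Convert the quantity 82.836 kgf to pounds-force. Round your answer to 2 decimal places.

1 kgf = 2.20462 lbf.
82.836 × 2.20462 ≈ 182.62 lbf.

182.62 pounds-force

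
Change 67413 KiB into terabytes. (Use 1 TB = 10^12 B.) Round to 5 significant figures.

6.9031 × 10^-5 TB

1 KiB = 1.02400 × 10^-9 TB.
Then 67413 × 1.02400 × 10^-9 ≈ 6.9031 × 10^-5 TB.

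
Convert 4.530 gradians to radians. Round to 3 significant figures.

1 grad = 0.0157080 radians.
Thus 4.530 × 0.0157080 ≈ 0.0712 rad.

0.0712 radians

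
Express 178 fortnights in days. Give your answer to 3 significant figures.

2490 days

1 fortnight = 14.0000 d.
178 × 14.0000 ≈ 2490 d.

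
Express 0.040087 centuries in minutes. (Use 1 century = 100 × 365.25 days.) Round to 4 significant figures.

1 century = 5.25960 × 10^7 min.
Then 0.040087 × 5.25960 × 10^7 ≈ 2.108 × 10^6 min.

2.108 × 10^6 min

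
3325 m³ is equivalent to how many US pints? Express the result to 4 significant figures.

7.027e+6 US pints

1 m³ = 2113.38 US pt.
So 3325 × 2113.38 ≈ 7.027e+6 US pt.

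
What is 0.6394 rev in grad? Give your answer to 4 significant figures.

255.8 grad

1 rev = 400.000 gradians.
Thus 0.6394 × 400.000 ≈ 255.8 grad.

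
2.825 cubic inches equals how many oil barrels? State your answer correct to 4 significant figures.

0.0002912 oil barrels

1 in³ = 0.000103072 bbl.
So 2.825 × 0.000103072 ≈ 0.0002912 bbl.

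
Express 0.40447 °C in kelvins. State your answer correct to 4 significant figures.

K = °C + 273.15.
Applying the formula gives 273.6 K.

273.6 kelvins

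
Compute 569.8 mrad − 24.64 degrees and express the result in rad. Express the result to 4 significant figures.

0.1398 rad

569.8 mrad = 0.569800 rad and 24.64 ° = 0.430049 rad.
0.569800 − 0.430049 ≈ 0.1398 rad.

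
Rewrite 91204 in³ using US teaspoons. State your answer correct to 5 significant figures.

1 cubic inch = 3.32468 US teaspoons.
Then 91204 × 3.32468 ≈ 303220 US tsp.

303220 US teaspoons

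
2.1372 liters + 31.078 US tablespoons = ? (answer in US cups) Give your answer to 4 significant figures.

10.98 US cups

2.1372 L = 9.033416 US cup and 31.078 US tbsp = 1.942375 US cup.
9.033416 + 1.942375 ≈ 10.98 US cup.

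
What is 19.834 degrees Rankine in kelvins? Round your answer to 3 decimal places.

°R = K × 9/5.
Applying the formula gives 11.019 K.

11.019 kelvins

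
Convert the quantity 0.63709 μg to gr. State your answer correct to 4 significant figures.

9.832 × 10^-6 gr

1 microgram = 1.54324 × 10^-5 grains.
Thus 0.63709 × 1.54324 × 10^-5 ≈ 9.832 × 10^-6 gr.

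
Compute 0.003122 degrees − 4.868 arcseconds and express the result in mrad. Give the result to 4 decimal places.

0.0309 mrad

0.003122 ° = 0.0544892 mrad and 4.868 arcsec = 0.0236007 mrad.
0.0544892 − 0.0236007 ≈ 0.0309 mrad.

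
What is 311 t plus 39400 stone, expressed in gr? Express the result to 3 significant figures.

311 t = 4.79946 × 10^9 gr and 39400 st = 3.86120 × 10^9 gr.
4.79946 × 10^9 + 3.86120 × 10^9 ≈ 8.66 × 10^9 gr.

8.66 × 10^9 grains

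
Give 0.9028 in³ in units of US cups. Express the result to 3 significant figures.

0.0625 US cup

1 cubic inch = 0.0692641 US cup.
Then 0.9028 × 0.0692641 ≈ 0.0625 US cup.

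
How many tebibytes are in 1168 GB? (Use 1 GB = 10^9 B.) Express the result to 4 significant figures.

1.062 tebibytes

1 GB = 0.000909495 tebibytes.
Thus 1168 × 0.000909495 ≈ 1.062 TiB.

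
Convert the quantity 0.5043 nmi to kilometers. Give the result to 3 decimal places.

1 nmi = 1.85200 km.
Then 0.5043 × 1.85200 ≈ 0.934 km.

0.934 km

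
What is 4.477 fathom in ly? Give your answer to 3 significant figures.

8.65 × 10^-16 ly

1 fathom = 1.93304 × 10^-16 light-years.
So 4.477 × 1.93304 × 10^-16 ≈ 8.65 × 10^-16 ly.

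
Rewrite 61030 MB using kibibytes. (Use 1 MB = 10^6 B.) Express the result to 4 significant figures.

1 MB = 976.5625 KiB.
Thus 61030 × 976.5625 ≈ 5.960e+7 KiB.

5.960e+7 KiB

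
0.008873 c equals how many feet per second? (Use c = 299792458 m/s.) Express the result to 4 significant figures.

8.727 × 10^6 feet per second

1 c = 9.83571 × 10^8 ft/s.
0.008873 × 9.83571 × 10^8 ≈ 8.727 × 10^6 ft/s.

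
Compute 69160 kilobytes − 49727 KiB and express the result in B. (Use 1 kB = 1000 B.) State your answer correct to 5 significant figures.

69160 kB = 6.91600 × 10^7 B and 49727 KiB = 5.09204 × 10^7 B.
6.91600 × 10^7 − 5.09204 × 10^7 ≈ 1.8240 × 10^7 B.

1.8240 × 10^7 B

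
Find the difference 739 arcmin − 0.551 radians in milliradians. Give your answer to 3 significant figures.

-336 milliradians

739 arcmin = 214.966 mrad and 0.551 rad = 551.000 mrad.
214.966 − 551.000 ≈ -336 mrad.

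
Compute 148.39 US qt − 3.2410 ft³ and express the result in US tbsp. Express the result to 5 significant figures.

148.39 US qt = 9496.96 US tbsp and 3.2410 ft³ = 6206.56 US tbsp.
9496.96 − 6206.56 ≈ 3290.4 US tbsp.

3290.4 US tbsp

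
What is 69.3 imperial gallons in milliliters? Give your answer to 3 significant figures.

315000 milliliters

1 imperial gallon = 4546.09 milliliters.
Thus 69.3 × 4546.09 ≈ 315000 mL.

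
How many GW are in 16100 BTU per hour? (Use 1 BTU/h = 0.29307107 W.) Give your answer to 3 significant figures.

4.72e-6 GW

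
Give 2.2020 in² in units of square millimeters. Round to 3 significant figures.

1420 square millimeters

1 square inch = 645.160 mm².
Then 2.2020 × 645.160 ≈ 1420 mm².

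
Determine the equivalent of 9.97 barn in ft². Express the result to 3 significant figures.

1.07 × 10^-26 ft²

1 barn = 1.07639 × 10^-27 square feet.
9.97 × 1.07639 × 10^-27 ≈ 1.07 × 10^-26 ft².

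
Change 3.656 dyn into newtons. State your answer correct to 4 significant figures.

1 dyn = 1.00000e-5 N.
Then 3.656 × 1.00000e-5 ≈ 3.656e-5 N.

3.656e-5 newtons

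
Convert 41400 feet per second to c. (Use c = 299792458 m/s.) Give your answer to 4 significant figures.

1 foot per second = 1.01670e-9 c.
Then 41400 × 1.01670e-9 ≈ 4.209e-5 c.

4.209e-5 times the speed of light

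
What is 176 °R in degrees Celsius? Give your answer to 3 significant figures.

°R = (°C + 273.15) × 9/5.
Applying the formula gives -175 °C.

-175 degrees Celsius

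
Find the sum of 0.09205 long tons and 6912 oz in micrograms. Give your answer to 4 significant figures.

0.09205 long ton = 9.35271 × 10^10 μg and 6912 oz = 1.95952 × 10^11 μg.
9.35271 × 10^10 + 1.95952 × 10^11 ≈ 2.895 × 10^11 μg.

2.895 × 10^11 micrograms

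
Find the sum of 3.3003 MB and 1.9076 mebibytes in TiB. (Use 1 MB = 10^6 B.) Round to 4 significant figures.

4.821 × 10^-6 TiB

3.3003 MB = 3.00161 × 10^-6 TiB and 1.9076 MiB = 1.81923 × 10^-6 TiB.
3.00161 × 10^-6 + 1.81923 × 10^-6 ≈ 4.821 × 10^-6 TiB.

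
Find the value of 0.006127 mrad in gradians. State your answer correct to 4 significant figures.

1 milliradian = 0.0636620 gradians.
Then 0.006127 × 0.0636620 ≈ 0.0003901 grad.

0.0003901 grad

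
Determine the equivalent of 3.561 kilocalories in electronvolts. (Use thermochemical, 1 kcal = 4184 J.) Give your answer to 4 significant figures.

9.299e+22 electronvolts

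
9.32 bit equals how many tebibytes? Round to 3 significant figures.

1.06 × 10^-12 tebibytes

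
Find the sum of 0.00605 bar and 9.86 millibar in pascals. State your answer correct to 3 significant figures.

0.00605 bar = 605.000 Pa and 9.86 mbar = 986.000 Pa.
605.000 + 986.000 ≈ 1590 Pa.

1590 pascals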